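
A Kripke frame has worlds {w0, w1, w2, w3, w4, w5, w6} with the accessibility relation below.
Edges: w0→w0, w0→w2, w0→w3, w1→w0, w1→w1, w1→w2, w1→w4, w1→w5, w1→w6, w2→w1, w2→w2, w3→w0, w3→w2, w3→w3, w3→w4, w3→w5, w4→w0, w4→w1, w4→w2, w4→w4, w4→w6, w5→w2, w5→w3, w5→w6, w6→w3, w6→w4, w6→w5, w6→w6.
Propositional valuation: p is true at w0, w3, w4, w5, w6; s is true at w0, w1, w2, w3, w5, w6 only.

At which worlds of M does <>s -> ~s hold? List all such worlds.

Let φ = <>s -> ~s. Evaluate φ at each world:
  w0 (successors {w0, w2, w3}): φ is false.
  w1 (successors {w0, w1, w2, w4, w5, w6}): φ is false.
  w2 (successors {w1, w2}): φ is false.
  w3 (successors {w0, w2, w3, w4, w5}): φ is false.
  w4 (successors {w0, w1, w2, w4, w6}): φ is true.
  w5 (successors {w2, w3, w6}): φ is false.
  w6 (successors {w3, w4, w5, w6}): φ is false.
For instance, at w3:
  At w3: <>s is true, ~s is false, so <>s -> ~s is false.
    At w3: <>s requires s at some successor in {w0, w2, w3, w4, w5}.
      s holds at w0, so <>s is true at w3.
Satisfying worlds: {w4}

w4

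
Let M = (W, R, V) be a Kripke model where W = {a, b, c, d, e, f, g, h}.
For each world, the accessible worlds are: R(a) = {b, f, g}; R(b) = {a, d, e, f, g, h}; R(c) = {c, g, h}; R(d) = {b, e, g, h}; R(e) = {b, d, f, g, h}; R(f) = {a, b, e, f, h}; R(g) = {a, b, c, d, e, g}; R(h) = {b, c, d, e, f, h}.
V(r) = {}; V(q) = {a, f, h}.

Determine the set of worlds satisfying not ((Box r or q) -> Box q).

Let φ = not ((Box r or q) -> Box q). Evaluate φ at each world:
  a (successors {b, f, g}): φ is true.
  b (successors {a, d, e, f, g, h}): φ is false.
  c (successors {c, g, h}): φ is false.
  d (successors {b, e, g, h}): φ is false.
  e (successors {b, d, f, g, h}): φ is false.
  f (successors {a, b, e, f, h}): φ is true.
  g (successors {a, b, c, d, e, g}): φ is false.
  h (successors {b, c, d, e, f, h}): φ is true.
For instance, at f:
  At f: (Box r or q) -> Box q is false, so not ((Box r or q) -> Box q) is true.
    At f: Box r or q is true, Box q is false, so (Box r or q) -> Box q is false.
      At f: Box r is false, q is true, so Box r or q is true.
      At f: Box q requires q at every successor {a, b, e, f, h}.
        q fails at b, so Box q is false at f.
Satisfying worlds: {a, f, h}

a, f, h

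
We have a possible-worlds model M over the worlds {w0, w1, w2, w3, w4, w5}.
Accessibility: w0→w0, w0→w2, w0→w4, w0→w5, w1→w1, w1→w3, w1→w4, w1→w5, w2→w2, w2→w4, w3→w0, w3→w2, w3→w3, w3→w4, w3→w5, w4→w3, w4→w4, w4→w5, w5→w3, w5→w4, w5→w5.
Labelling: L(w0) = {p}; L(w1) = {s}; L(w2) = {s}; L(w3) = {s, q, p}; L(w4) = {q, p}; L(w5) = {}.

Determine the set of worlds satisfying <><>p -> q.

Let φ = <><>p -> q. Evaluate φ at each world:
  w0 (successors {w0, w2, w4, w5}): φ is false.
  w1 (successors {w1, w3, w4, w5}): φ is false.
  w2 (successors {w2, w4}): φ is false.
  w3 (successors {w0, w2, w3, w4, w5}): φ is true.
  w4 (successors {w3, w4, w5}): φ is true.
  w5 (successors {w3, w4, w5}): φ is false.
For instance, at w3:
  At w3: <><>p is true, q is true, so <><>p -> q is true.
    At w3: <><>p requires <>p at some successor in {w0, w2, w3, w4, w5}.
      <>p holds at w0, so <><>p is true at w3.
Satisfying worlds: {w3, w4}

w3, w4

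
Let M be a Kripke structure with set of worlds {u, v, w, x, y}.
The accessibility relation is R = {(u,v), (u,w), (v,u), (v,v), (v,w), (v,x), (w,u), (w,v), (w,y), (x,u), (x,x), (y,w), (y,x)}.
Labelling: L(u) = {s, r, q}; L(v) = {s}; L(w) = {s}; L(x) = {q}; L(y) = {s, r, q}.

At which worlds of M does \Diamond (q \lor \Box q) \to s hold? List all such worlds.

Let φ = \Diamond (q \lor \Box q) \to s. Evaluate φ at each world:
  u (successors {v, w}): φ is true.
  v (successors {u, v, w, x}): φ is true.
  w (successors {u, v, y}): φ is true.
  x (successors {u, x}): φ is false.
  y (successors {w, x}): φ is true.
For instance, at y:
  At y: \Diamond (q \lor \Box q) is true, s is true, so \Diamond (q \lor \Box q) \to s is true.
    At y: \Diamond (q \lor \Box q) requires q \lor \Box q at some successor in {w, x}.
      q \lor \Box q holds at x, so \Diamond (q \lor \Box q) is true at y.
Satisfying worlds: {u, v, w, y}

u, v, w, y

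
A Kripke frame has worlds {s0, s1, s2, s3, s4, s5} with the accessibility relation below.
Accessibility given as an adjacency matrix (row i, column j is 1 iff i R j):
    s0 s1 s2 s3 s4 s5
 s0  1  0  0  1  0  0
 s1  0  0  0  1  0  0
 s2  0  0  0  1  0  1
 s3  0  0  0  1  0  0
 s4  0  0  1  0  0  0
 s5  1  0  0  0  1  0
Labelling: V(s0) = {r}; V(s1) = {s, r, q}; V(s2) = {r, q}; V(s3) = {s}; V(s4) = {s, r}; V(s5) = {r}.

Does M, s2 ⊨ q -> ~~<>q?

No

Recall that <>ψ holds at a world iff ψ holds at some accessible world.
At s2: q is true, ~~<>q is false, so q -> ~~<>q is false.
  At s2: ~<>q is true, so ~~<>q is false.
    At s2: <>q is false, so ~<>q is true.
      At s2: <>q requires q at some successor in {s3, s5}.
        At s3: q is false.
        At s5: q is false.
      So <>q is false at s2.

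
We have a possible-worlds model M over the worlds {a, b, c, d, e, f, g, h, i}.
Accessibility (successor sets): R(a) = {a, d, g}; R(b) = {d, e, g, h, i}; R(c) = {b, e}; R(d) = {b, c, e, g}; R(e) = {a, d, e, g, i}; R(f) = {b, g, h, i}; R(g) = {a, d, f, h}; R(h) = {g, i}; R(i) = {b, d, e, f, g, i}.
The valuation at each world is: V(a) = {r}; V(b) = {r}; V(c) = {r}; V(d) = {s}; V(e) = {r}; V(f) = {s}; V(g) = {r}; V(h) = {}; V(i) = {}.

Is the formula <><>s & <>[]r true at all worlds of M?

Let φ = <><>s & <>[]r. Evaluate φ at each world:
  a (successors {a, d, g}): φ is true.
  b (successors {d, e, g, h, i}): φ is true.
  c (successors {b, e}): φ is false.
  d (successors {b, c, e, g}): φ is true.
  e (successors {a, d, e, g, i}): φ is true.
  f (successors {b, g, h, i}): φ is false.
  g (successors {a, d, f, h}): φ is true.
  h (successors {g, i}): φ is false.
  i (successors {b, d, e, f, g, i}): φ is true.
Detail at c (counterexample):
  At c: <><>s is true, <>[]r is false, so <><>s & <>[]r is false.
    At c: <><>s requires <>s at some successor in {b, e}.
      <>s holds at b, so <><>s is true at c.
    At c: <>[]r requires []r at some successor in {b, e}.
      At b: []r is false.
      At e: []r is false.
    So <>[]r is false at c.

No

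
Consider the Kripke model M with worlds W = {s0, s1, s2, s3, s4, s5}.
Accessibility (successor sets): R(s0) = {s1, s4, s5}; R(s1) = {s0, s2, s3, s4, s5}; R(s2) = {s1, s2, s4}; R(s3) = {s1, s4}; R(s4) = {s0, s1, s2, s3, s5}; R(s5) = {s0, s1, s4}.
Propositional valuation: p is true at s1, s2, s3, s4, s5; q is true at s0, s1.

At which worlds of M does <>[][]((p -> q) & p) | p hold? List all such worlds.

s1, s2, s3, s4, s5

Let φ = <>[][]((p -> q) & p) | p. Evaluate φ at each world:
  s0 (successors {s1, s4, s5}): φ is false.
  s1 (successors {s0, s2, s3, s4, s5}): φ is true.
  s2 (successors {s1, s2, s4}): φ is true.
  s3 (successors {s1, s4}): φ is true.
  s4 (successors {s0, s1, s2, s3, s5}): φ is true.
  s5 (successors {s0, s1, s4}): φ is true.
For instance, at s0:
  At s0: <>[][]((p -> q) & p) is false, p is false, so <>[][]((p -> q) & p) | p is false.
    At s0: <>[][]((p -> q) & p) requires [][]((p -> q) & p) at some successor in {s1, s4, s5}.
      At s1: [][]((p -> q) & p) is false.
      At s4: [][]((p -> q) & p) is false.
      At s5: [][]((p -> q) & p) is false.
    So <>[][]((p -> q) & p) is false at s0.
Satisfying worlds: {s1, s2, s3, s4, s5}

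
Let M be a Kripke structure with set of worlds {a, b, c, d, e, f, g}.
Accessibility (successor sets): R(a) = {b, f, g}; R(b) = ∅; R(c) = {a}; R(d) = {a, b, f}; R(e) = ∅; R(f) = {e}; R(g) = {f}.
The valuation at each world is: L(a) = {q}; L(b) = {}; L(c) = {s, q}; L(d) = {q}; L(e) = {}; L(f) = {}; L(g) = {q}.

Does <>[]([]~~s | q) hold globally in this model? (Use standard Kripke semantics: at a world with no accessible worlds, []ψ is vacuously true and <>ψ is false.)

Let φ = <>[]([]~~s | q). Evaluate φ at each world:
  a (successors {b, f, g}): φ is true.
  b (successors ∅): φ is false.
  c (successors {a}): φ is false.
  d (successors {a, b, f}): φ is true.
  e (successors ∅): φ is false.
  f (successors {e}): φ is true.
  g (successors {f}): φ is true.
Detail at b (counterexample):
  At b: no accessible worlds, so <>[]([]~~s | q) is false.

No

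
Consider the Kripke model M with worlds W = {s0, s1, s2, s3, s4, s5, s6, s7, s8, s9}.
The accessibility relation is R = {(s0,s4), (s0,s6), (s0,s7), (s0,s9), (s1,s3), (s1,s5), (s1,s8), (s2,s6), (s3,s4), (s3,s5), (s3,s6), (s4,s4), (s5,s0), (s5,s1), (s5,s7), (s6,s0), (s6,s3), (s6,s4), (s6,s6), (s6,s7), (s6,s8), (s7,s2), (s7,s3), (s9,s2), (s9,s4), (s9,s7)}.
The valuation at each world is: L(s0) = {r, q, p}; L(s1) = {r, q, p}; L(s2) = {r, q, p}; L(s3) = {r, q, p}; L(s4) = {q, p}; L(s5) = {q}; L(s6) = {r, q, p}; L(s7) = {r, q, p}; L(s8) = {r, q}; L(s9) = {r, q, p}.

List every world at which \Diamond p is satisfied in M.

s0, s1, s2, s3, s4, s5, s6, s7, s9

Recall that \Diamond ψ holds at a world iff ψ holds at some accessible world.
Let φ = \Diamond p. Evaluate φ at each world:
  s0 (successors {s4, s6, s7, s9}): φ is true.
  s1 (successors {s3, s5, s8}): φ is true.
  s2 (successors {s6}): φ is true.
  s3 (successors {s4, s5, s6}): φ is true.
  s4 (successors {s4}): φ is true.
  s5 (successors {s0, s1, s7}): φ is true.
  s6 (successors {s0, s3, s4, s6, s7, s8}): φ is true.
  s7 (successors {s2, s3}): φ is true.
  s8 (successors ∅): φ is false.
  s9 (successors {s2, s4, s7}): φ is true.
For instance, at s4:
  At s4: \Diamond p requires p at some successor in {s4}.
    p holds at s4, so \Diamond p is true at s4.
Satisfying worlds: {s0, s1, s2, s3, s4, s5, s6, s7, s9}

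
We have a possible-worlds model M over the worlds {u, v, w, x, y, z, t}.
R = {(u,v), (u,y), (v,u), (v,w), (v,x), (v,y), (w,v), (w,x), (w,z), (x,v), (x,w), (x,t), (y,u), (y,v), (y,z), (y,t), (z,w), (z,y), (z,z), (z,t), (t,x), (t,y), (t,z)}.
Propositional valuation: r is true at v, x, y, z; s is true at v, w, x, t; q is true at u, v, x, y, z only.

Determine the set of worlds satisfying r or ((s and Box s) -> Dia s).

u, v, w, x, y, z, t

Let φ = r or ((s and Box s) -> Dia s). Evaluate φ at each world:
  u (successors {v, y}): φ is true.
  v (successors {u, w, x, y}): φ is true.
  w (successors {v, x, z}): φ is true.
  x (successors {v, w, t}): φ is true.
  y (successors {u, v, z, t}): φ is true.
  z (successors {w, y, z, t}): φ is true.
  t (successors {x, y, z}): φ is true.
For instance, at y:
  At y: r is true, (s and Box s) -> Dia s is true, so r or ((s and Box s) -> Dia s) is true.
    At y: s and Box s is false, Dia s is true, so (s and Box s) -> Dia s is true.
      At y: s is false, Box s is false, so s and Box s is false.
      At y: Dia s requires s at some successor in {u, v, z, t}.
        s holds at v, so Dia s is true at y.
Satisfying worlds: {u, v, w, x, y, z, t}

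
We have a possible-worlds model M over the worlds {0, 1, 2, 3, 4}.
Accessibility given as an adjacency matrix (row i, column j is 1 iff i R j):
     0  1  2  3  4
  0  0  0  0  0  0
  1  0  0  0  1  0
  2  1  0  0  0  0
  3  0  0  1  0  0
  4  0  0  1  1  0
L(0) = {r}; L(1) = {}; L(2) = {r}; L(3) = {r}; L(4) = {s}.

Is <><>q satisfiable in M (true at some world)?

Let φ = <><>q. Evaluate φ at each world:
  0 (successors ∅): φ is false.
  1 (successors {3}): φ is false.
  2 (successors {0}): φ is false.
  3 (successors {2}): φ is false.
  4 (successors {2, 3}): φ is false.
For instance, at 3:
  At 3: <><>q requires <>q at some successor in {2}.
    At 2: <>q is false.
  So <><>q is false at 3.

No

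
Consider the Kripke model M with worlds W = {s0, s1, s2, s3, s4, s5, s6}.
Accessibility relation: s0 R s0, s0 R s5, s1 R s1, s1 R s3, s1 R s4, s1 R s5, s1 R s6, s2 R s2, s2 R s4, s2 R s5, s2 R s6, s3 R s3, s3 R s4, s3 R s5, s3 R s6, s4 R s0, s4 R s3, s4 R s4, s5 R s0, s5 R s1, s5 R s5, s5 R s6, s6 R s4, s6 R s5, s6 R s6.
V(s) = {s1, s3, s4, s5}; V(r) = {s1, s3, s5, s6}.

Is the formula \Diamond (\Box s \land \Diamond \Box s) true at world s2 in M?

No

At s2: \Diamond (\Box s \land \Diamond \Box s) requires \Box s \land \Diamond \Box s at some successor in {s2, s4, s5, s6}.
  At s2: \Box s \land \Diamond \Box s is false.
  At s4: \Box s \land \Diamond \Box s is false.
  At s5: \Box s \land \Diamond \Box s is false.
  At s6: \Box s \land \Diamond \Box s is false.
So \Diamond (\Box s \land \Diamond \Box s) is false at s2.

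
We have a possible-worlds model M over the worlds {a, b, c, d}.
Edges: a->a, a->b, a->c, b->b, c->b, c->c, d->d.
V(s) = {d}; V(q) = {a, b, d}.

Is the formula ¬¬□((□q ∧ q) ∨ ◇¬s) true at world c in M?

At c: ¬□((□q ∧ q) ∨ ◇¬s) is false, so ¬¬□((□q ∧ q) ∨ ◇¬s) is true.
  At c: □((□q ∧ q) ∨ ◇¬s) is true, so ¬□((□q ∧ q) ∨ ◇¬s) is false.
    At c: □((□q ∧ q) ∨ ◇¬s) requires (□q ∧ q) ∨ ◇¬s at every successor {b, c}.
      At b: (□q ∧ q) ∨ ◇¬s is true.
      At c: (□q ∧ q) ∨ ◇¬s is true.
    So □((□q ∧ q) ∨ ◇¬s) is true at c.

Yes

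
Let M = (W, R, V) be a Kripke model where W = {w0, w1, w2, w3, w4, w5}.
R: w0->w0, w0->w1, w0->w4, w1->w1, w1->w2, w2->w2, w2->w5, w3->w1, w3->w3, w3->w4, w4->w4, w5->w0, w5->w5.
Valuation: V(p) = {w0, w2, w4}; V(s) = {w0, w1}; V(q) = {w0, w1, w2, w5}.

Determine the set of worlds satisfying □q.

Recall that □ψ holds at a world iff ψ holds at every accessible world, and ◇ψ holds iff ψ holds at some accessible world.
Let φ = □q. Evaluate φ at each world:
  w0 (successors {w0, w1, w4}): φ is false.
  w1 (successors {w1, w2}): φ is true.
  w2 (successors {w2, w5}): φ is true.
  w3 (successors {w1, w3, w4}): φ is false.
  w4 (successors {w4}): φ is false.
  w5 (successors {w0, w5}): φ is true.
For instance, at w0:
  At w0: □q requires q at every successor {w0, w1, w4}.
    q fails at w4, so □q is false at w0.
Satisfying worlds: {w1, w2, w5}

w1, w2, w5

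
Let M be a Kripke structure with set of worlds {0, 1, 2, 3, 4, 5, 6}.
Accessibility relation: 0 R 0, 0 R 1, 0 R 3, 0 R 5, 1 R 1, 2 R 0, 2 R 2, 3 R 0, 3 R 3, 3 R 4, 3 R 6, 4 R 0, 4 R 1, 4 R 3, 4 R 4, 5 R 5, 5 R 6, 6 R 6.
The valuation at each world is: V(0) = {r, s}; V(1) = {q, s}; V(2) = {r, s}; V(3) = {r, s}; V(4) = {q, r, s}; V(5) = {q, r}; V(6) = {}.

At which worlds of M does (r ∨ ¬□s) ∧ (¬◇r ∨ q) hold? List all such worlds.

Let φ = (r ∨ ¬□s) ∧ (¬◇r ∨ q). Evaluate φ at each world:
  0 (successors {0, 1, 3, 5}): φ is false.
  1 (successors {1}): φ is false.
  2 (successors {0, 2}): φ is false.
  3 (successors {0, 3, 4, 6}): φ is false.
  4 (successors {0, 1, 3, 4}): φ is true.
  5 (successors {5, 6}): φ is true.
  6 (successors {6}): φ is true.
For instance, at 5:
  At 5: r ∨ ¬□s is true, ¬◇r ∨ q is true, so (r ∨ ¬□s) ∧ (¬◇r ∨ q) is true.
    At 5: r is true, ¬□s is true, so r ∨ ¬□s is true.
      At 5: □s is false, so ¬□s is true.
    At 5: ¬◇r is false, q is true, so ¬◇r ∨ q is true.
      At 5: ◇r is true, so ¬◇r is false.
Satisfying worlds: {4, 5, 6}

4, 5, 6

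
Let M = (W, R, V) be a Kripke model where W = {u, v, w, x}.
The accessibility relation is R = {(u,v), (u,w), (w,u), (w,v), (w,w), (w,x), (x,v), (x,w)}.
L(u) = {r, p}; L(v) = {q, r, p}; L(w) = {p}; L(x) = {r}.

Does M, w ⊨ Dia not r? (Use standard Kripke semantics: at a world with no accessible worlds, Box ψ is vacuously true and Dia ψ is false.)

Yes

Recall that Dia ψ holds at a world iff ψ holds at some accessible world.
At w: Dia not r requires not r at some successor in {u, v, w, x}.
  not r holds at w, so Dia not r is true at w.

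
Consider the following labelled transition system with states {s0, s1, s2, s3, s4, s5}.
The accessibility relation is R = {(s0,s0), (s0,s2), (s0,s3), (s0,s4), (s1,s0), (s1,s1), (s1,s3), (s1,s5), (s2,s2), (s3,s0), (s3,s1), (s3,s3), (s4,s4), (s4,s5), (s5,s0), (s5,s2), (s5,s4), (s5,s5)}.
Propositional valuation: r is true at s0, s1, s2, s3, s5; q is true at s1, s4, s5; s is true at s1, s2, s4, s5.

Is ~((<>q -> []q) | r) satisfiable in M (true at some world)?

No

Let φ = ~((<>q -> []q) | r). Evaluate φ at each world:
  s0 (successors {s0, s2, s3, s4}): φ is false.
  s1 (successors {s0, s1, s3, s5}): φ is false.
  s2 (successors {s2}): φ is false.
  s3 (successors {s0, s1, s3}): φ is false.
  s4 (successors {s4, s5}): φ is false.
  s5 (successors {s0, s2, s4, s5}): φ is false.
For instance, at s2:
  At s2: (<>q -> []q) | r is true, so ~((<>q -> []q) | r) is false.
    At s2: <>q -> []q is true, r is true, so (<>q -> []q) | r is true.
      At s2: <>q is false, []q is false, so <>q -> []q is true.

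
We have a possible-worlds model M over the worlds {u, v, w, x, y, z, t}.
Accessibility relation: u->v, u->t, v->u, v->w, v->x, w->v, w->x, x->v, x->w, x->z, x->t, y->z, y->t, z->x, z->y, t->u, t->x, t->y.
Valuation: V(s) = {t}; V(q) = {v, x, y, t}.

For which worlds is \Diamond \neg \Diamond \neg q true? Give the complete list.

v, x, y, t

Let φ = \Diamond \neg \Diamond \neg q. Evaluate φ at each world:
  u (successors {v, t}): φ is false.
  v (successors {u, w, x}): φ is true.
  w (successors {v, x}): φ is false.
  x (successors {v, w, z, t}): φ is true.
  y (successors {z, t}): φ is true.
  z (successors {x, y}): φ is false.
  t (successors {u, x, y}): φ is true.
For instance, at w:
  At w: \Diamond \neg \Diamond \neg q requires \neg \Diamond \neg q at some successor in {v, x}.
    At v: \neg \Diamond \neg q is false.
    At x: \neg \Diamond \neg q is false.
  So \Diamond \neg \Diamond \neg q is false at w.
Satisfying worlds: {v, x, y, t}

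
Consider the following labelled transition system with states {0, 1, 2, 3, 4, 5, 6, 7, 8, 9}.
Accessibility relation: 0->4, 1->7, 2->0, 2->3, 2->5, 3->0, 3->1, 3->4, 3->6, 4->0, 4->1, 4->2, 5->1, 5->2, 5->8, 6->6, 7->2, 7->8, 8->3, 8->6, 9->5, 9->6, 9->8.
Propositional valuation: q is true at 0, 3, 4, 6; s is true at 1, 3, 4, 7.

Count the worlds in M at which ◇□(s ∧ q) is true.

3

Let φ = ◇□(s ∧ q). Evaluate φ at each world:
  0 (successors {4}): φ is false.
  1 (successors {7}): φ is false.
  2 (successors {0, 3, 5}): φ is true.
  3 (successors {0, 1, 4, 6}): φ is true.
  4 (successors {0, 1, 2}): φ is true.
  5 (successors {1, 2, 8}): φ is false.
  6 (successors {6}): φ is false.
  7 (successors {2, 8}): φ is false.
  8 (successors {3, 6}): φ is false.
  9 (successors {5, 6, 8}): φ is false.
For instance, at 0:
  At 0: ◇□(s ∧ q) requires □(s ∧ q) at some successor in {4}.
    At 4: □(s ∧ q) is false.
  So ◇□(s ∧ q) is false at 0.
Satisfying worlds: {2, 3, 4}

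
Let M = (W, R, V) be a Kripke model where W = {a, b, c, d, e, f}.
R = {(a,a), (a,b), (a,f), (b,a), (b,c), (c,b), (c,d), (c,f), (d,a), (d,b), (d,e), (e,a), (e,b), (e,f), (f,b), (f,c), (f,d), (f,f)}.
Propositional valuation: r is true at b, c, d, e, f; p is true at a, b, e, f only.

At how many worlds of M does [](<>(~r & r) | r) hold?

2

Let φ = [](<>(~r & r) | r). Evaluate φ at each world:
  a (successors {a, b, f}): φ is false.
  b (successors {a, c}): φ is false.
  c (successors {b, d, f}): φ is true.
  d (successors {a, b, e}): φ is false.
  e (successors {a, b, f}): φ is false.
  f (successors {b, c, d, f}): φ is true.
For instance, at e:
  At e: [](<>(~r & r) | r) requires <>(~r & r) | r at every successor {a, b, f}.
    <>(~r & r) | r fails at a, so [](<>(~r & r) | r) is false at e.
      At a: <>(~r & r) is false, r is false, so <>(~r & r) | r is false.
Satisfying worlds: {c, f}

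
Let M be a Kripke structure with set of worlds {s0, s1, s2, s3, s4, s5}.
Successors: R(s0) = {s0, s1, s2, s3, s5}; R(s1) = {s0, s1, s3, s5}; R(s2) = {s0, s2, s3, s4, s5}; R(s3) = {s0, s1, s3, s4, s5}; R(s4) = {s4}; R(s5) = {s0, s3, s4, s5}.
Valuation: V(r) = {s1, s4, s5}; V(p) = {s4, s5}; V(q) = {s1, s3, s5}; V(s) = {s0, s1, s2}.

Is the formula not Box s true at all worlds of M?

Let φ = not Box s. Evaluate φ at each world:
  s0 (successors {s0, s1, s2, s3, s5}): φ is true.
  s1 (successors {s0, s1, s3, s5}): φ is true.
  s2 (successors {s0, s2, s3, s4, s5}): φ is true.
  s3 (successors {s0, s1, s3, s4, s5}): φ is true.
  s4 (successors {s4}): φ is true.
  s5 (successors {s0, s3, s4, s5}): φ is true.
For instance, at s4:
  At s4: Box s is false, so not Box s is true.
    At s4: Box s requires s at every successor {s4}.
      s fails at s4, so Box s is false at s4.

Yes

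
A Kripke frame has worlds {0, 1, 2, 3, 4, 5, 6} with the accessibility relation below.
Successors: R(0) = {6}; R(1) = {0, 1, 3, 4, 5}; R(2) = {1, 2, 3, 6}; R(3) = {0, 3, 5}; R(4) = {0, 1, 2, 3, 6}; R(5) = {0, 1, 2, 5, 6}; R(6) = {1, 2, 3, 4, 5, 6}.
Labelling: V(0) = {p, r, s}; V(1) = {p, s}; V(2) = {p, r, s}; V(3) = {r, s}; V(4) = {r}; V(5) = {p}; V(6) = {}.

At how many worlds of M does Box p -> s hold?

7

Let φ = Box p -> s. Evaluate φ at each world:
  0 (successors {6}): φ is true.
  1 (successors {0, 1, 3, 4, 5}): φ is true.
  2 (successors {1, 2, 3, 6}): φ is true.
  3 (successors {0, 3, 5}): φ is true.
  4 (successors {0, 1, 2, 3, 6}): φ is true.
  5 (successors {0, 1, 2, 5, 6}): φ is true.
  6 (successors {1, 2, 3, 4, 5, 6}): φ is true.
For instance, at 1:
  At 1: Box p is false, s is true, so Box p -> s is true.
    At 1: Box p requires p at every successor {0, 1, 3, 4, 5}.
      p fails at 3, so Box p is false at 1.
Satisfying worlds: {0, 1, 2, 3, 4, 5, 6}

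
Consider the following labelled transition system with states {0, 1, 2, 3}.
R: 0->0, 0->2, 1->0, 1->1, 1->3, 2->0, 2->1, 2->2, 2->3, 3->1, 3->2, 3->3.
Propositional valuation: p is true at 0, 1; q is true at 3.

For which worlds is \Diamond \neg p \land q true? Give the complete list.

Let φ = \Diamond \neg p \land q. Evaluate φ at each world:
  0 (successors {0, 2}): φ is false.
  1 (successors {0, 1, 3}): φ is false.
  2 (successors {0, 1, 2, 3}): φ is false.
  3 (successors {1, 2, 3}): φ is true.
For instance, at 2:
  At 2: \Diamond \neg p is true, q is false, so \Diamond \neg p \land q is false.
    At 2: \Diamond \neg p requires \neg p at some successor in {0, 1, 2, 3}.
      \neg p holds at 2, so \Diamond \neg p is true at 2.
Satisfying worlds: {3}

3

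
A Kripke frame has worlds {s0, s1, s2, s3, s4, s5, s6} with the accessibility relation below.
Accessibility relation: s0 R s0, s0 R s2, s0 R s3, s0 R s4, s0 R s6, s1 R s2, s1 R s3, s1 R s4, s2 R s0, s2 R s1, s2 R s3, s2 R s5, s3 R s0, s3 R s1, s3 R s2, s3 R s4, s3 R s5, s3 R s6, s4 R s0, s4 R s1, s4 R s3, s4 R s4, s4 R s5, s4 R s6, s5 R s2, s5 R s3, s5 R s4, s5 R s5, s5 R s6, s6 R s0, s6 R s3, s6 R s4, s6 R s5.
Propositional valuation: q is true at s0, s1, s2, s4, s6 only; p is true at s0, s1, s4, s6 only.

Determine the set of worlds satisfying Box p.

Let φ = Box p. Evaluate φ at each world:
  s0 (successors {s0, s2, s3, s4, s6}): φ is false.
  s1 (successors {s2, s3, s4}): φ is false.
  s2 (successors {s0, s1, s3, s5}): φ is false.
  s3 (successors {s0, s1, s2, s4, s5, s6}): φ is false.
  s4 (successors {s0, s1, s3, s4, s5, s6}): φ is false.
  s5 (successors {s2, s3, s4, s5, s6}): φ is false.
  s6 (successors {s0, s3, s4, s5}): φ is false.
For instance, at s2:
  At s2: Box p requires p at every successor {s0, s1, s3, s5}.
    p fails at s3, so Box p is false at s2.
Satisfying worlds: none.

none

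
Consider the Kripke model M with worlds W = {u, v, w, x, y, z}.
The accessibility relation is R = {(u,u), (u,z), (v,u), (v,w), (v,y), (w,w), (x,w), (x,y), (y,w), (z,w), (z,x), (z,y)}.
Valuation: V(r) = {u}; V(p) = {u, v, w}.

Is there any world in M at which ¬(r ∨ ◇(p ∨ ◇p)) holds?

No

Recall that ◇ψ holds at a world iff ψ holds at some accessible world.
Let φ = ¬(r ∨ ◇(p ∨ ◇p)). Evaluate φ at each world:
  u (successors {u, z}): φ is false.
  v (successors {u, w, y}): φ is false.
  w (successors {w}): φ is false.
  x (successors {w, y}): φ is false.
  y (successors {w}): φ is false.
  z (successors {w, x, y}): φ is false.
For instance, at u:
  At u: r ∨ ◇(p ∨ ◇p) is true, so ¬(r ∨ ◇(p ∨ ◇p)) is false.
    At u: r is true, ◇(p ∨ ◇p) is true, so r ∨ ◇(p ∨ ◇p) is true.
      At u: ◇(p ∨ ◇p) requires p ∨ ◇p at some successor in {u, z}.
        p ∨ ◇p holds at u, so ◇(p ∨ ◇p) is true at u.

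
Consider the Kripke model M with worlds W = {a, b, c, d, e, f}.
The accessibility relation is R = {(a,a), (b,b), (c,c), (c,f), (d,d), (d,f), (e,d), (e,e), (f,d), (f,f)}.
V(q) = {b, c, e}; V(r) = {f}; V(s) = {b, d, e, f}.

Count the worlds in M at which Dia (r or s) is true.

Let φ = Dia (r or s). Evaluate φ at each world:
  a (successors {a}): φ is false.
  b (successors {b}): φ is true.
  c (successors {c, f}): φ is true.
  d (successors {d, f}): φ is true.
  e (successors {d, e}): φ is true.
  f (successors {d, f}): φ is true.
For instance, at e:
  At e: Dia (r or s) requires r or s at some successor in {d, e}.
    r or s holds at d, so Dia (r or s) is true at e.
Satisfying worlds: {b, c, d, e, f}

5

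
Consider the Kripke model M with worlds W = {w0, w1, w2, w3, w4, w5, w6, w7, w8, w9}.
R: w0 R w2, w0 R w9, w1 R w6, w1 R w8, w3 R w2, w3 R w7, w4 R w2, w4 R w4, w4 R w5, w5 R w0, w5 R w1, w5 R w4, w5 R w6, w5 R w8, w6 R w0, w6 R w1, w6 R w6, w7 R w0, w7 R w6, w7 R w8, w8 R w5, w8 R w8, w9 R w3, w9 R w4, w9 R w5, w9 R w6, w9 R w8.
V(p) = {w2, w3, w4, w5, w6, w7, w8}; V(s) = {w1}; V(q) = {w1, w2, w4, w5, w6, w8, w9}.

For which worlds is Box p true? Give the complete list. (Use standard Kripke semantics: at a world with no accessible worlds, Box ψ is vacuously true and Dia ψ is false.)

w1, w2, w3, w4, w8, w9

Let φ = Box p. Evaluate φ at each world:
  w0 (successors {w2, w9}): φ is false.
  w1 (successors {w6, w8}): φ is true.
  w2 (successors ∅): φ is true.
  w3 (successors {w2, w7}): φ is true.
  w4 (successors {w2, w4, w5}): φ is true.
  w5 (successors {w0, w1, w4, w6, w8}): φ is false.
  w6 (successors {w0, w1, w6}): φ is false.
  w7 (successors {w0, w6, w8}): φ is false.
  w8 (successors {w5, w8}): φ is true.
  w9 (successors {w3, w4, w5, w6, w8}): φ is true.
For instance, at w0:
  At w0: Box p requires p at every successor {w2, w9}.
    p fails at w9, so Box p is false at w0.
Satisfying worlds: {w1, w2, w3, w4, w8, w9}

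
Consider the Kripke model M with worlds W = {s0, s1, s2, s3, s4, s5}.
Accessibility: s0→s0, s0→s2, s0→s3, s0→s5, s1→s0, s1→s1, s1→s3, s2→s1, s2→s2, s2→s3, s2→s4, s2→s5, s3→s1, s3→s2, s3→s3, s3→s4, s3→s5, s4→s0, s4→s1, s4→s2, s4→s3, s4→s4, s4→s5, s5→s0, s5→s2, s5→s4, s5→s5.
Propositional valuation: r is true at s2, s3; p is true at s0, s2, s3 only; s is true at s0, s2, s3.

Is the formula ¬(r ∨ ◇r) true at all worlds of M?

Let φ = ¬(r ∨ ◇r). Evaluate φ at each world:
  s0 (successors {s0, s2, s3, s5}): φ is false.
  s1 (successors {s0, s1, s3}): φ is false.
  s2 (successors {s1, s2, s3, s4, s5}): φ is false.
  s3 (successors {s1, s2, s3, s4, s5}): φ is false.
  s4 (successors {s0, s1, s2, s3, s4, s5}): φ is false.
  s5 (successors {s0, s2, s4, s5}): φ is false.
Detail at s0 (counterexample):
  At s0: r ∨ ◇r is true, so ¬(r ∨ ◇r) is false.
    At s0: r is false, ◇r is true, so r ∨ ◇r is true.
      At s0: ◇r requires r at some successor in {s0, s2, s3, s5}.
        r holds at s2, so ◇r is true at s0.

No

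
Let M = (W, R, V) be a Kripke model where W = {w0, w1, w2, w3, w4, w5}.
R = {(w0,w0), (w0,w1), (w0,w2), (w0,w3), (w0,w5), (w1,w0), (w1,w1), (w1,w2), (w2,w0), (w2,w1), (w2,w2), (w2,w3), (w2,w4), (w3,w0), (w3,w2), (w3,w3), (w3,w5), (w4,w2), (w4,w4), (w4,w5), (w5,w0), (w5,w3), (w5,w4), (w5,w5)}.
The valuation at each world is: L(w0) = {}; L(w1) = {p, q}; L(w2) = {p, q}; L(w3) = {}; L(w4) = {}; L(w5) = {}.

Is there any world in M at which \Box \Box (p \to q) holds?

Let φ = \Box \Box (p \to q). Evaluate φ at each world:
  w0 (successors {w0, w1, w2, w3, w5}): φ is true.
  w1 (successors {w0, w1, w2}): φ is true.
  w2 (successors {w0, w1, w2, w3, w4}): φ is true.
  w3 (successors {w0, w2, w3, w5}): φ is true.
  w4 (successors {w2, w4, w5}): φ is true.
  w5 (successors {w0, w3, w4, w5}): φ is true.
Detail at w0 (witness):
  At w0: \Box \Box (p \to q) requires \Box (p \to q) at every successor {w0, w1, w2, w3, w5}.
    At w0: \Box (p \to q) is true.
    At w1: \Box (p \to q) is true.
    At w2: \Box (p \to q) is true.
    At w3: \Box (p \to q) is true.
    At w5: \Box (p \to q) is true.
  So \Box \Box (p \to q) is true at w0.

Yes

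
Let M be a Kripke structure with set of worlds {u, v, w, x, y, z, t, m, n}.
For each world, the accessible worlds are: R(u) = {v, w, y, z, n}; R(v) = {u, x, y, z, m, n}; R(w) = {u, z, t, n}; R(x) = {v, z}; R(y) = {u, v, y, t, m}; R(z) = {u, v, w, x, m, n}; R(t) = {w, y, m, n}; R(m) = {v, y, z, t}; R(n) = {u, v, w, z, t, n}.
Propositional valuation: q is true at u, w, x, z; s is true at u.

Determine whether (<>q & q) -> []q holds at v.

Yes

Recall that []ψ holds at a world iff ψ holds at every accessible world, and <>ψ holds iff ψ holds at some accessible world.
At v: <>q & q is false, []q is false, so (<>q & q) -> []q is true.
  At v: <>q is true, q is false, so <>q & q is false.
    At v: <>q requires q at some successor in {u, x, y, z, m, n}.
      q holds at u, so <>q is true at v.
  At v: []q requires q at every successor {u, x, y, z, m, n}.
    q fails at y, so []q is false at v.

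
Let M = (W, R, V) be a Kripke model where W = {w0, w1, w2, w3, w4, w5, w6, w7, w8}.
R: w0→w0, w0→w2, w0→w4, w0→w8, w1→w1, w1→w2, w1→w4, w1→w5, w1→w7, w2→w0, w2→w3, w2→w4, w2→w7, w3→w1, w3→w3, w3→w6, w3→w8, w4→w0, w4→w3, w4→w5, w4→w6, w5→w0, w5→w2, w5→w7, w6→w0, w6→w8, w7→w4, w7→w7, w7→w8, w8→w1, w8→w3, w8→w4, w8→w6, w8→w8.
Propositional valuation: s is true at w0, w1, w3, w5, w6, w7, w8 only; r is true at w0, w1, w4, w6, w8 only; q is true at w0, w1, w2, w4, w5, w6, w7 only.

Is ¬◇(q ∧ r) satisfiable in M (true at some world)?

Let φ = ¬◇(q ∧ r). Evaluate φ at each world:
  w0 (successors {w0, w2, w4, w8}): φ is false.
  w1 (successors {w1, w2, w4, w5, w7}): φ is false.
  w2 (successors {w0, w3, w4, w7}): φ is false.
  w3 (successors {w1, w3, w6, w8}): φ is false.
  w4 (successors {w0, w3, w5, w6}): φ is false.
  w5 (successors {w0, w2, w7}): φ is false.
  w6 (successors {w0, w8}): φ is false.
  w7 (successors {w4, w7, w8}): φ is false.
  w8 (successors {w1, w3, w4, w6, w8}): φ is false.
For instance, at w3:
  At w3: ◇(q ∧ r) is true, so ¬◇(q ∧ r) is false.
    At w3: ◇(q ∧ r) requires q ∧ r at some successor in {w1, w3, w6, w8}.
      q ∧ r holds at w1, so ◇(q ∧ r) is true at w3.

No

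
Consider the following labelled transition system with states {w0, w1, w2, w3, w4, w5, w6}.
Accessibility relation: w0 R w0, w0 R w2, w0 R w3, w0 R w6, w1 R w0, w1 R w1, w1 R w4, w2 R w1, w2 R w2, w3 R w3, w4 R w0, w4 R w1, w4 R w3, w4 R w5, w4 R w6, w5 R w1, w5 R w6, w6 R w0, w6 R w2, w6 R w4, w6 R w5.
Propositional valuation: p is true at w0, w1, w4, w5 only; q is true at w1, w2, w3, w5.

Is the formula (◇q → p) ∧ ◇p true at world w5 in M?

Yes

At w5: ◇q → p is true, ◇p is true, so (◇q → p) ∧ ◇p is true.
  At w5: ◇q is true, p is true, so ◇q → p is true.
    At w5: ◇q requires q at some successor in {w1, w6}.
      q holds at w1, so ◇q is true at w5.
  At w5: ◇p requires p at some successor in {w1, w6}.
    p holds at w1, so ◇p is true at w5.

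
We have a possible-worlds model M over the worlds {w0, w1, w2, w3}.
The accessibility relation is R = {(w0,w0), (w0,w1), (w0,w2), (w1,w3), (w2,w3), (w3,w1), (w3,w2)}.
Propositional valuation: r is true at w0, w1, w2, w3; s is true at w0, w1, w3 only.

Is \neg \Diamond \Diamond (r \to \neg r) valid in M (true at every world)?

Recall that \Diamond ψ holds at a world iff ψ holds at some accessible world.
Let φ = \neg \Diamond \Diamond (r \to \neg r). Evaluate φ at each world:
  w0 (successors {w0, w1, w2}): φ is true.
  w1 (successors {w3}): φ is true.
  w2 (successors {w3}): φ is true.
  w3 (successors {w1, w2}): φ is true.
For instance, at w1:
  At w1: \Diamond \Diamond (r \to \neg r) is false, so \neg \Diamond \Diamond (r \to \neg r) is true.
    At w1: \Diamond \Diamond (r \to \neg r) requires \Diamond (r \to \neg r) at some successor in {w3}.
      At w3: \Diamond (r \to \neg r) is false.
    So \Diamond \Diamond (r \to \neg r) is false at w1.

Yes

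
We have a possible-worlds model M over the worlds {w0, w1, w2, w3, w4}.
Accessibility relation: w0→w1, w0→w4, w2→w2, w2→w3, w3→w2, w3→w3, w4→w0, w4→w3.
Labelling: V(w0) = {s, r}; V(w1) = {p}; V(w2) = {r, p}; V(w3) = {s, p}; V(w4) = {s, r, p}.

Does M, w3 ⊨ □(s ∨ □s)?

No

At w3: □(s ∨ □s) requires s ∨ □s at every successor {w2, w3}.
  s ∨ □s fails at w2, so □(s ∨ □s) is false at w3.
    At w2: s is false, □s is false, so s ∨ □s is false.
      At w2: □s requires s at every successor {w2, w3}.
        s fails at w2, so □s is false at w2.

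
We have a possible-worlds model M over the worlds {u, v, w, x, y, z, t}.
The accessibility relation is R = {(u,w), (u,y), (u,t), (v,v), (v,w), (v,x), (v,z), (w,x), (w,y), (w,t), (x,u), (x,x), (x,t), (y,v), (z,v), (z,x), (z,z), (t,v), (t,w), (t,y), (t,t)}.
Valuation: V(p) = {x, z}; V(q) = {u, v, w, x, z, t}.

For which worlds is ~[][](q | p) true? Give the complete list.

u, v, w, x, t

Let φ = ~[][](q | p). Evaluate φ at each world:
  u (successors {w, y, t}): φ is true.
  v (successors {v, w, x, z}): φ is true.
  w (successors {x, y, t}): φ is true.
  x (successors {u, x, t}): φ is true.
  y (successors {v}): φ is false.
  z (successors {v, x, z}): φ is false.
  t (successors {v, w, y, t}): φ is true.
For instance, at z:
  At z: [][](q | p) is true, so ~[][](q | p) is false.
    At z: [][](q | p) requires [](q | p) at every successor {v, x, z}.
      At v: [](q | p) is true.
      At x: [](q | p) is true.
      At z: [](q | p) is true.
    So [][](q | p) is true at z.
Satisfying worlds: {u, v, w, x, t}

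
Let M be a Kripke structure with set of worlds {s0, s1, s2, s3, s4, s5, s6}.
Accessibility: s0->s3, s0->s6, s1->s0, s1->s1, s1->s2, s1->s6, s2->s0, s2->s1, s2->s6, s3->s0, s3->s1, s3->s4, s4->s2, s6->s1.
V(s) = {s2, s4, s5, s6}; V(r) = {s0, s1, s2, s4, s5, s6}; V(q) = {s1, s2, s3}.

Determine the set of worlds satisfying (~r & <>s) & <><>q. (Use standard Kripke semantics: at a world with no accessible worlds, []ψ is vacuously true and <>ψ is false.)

Let φ = (~r & <>s) & <><>q. Evaluate φ at each world:
  s0 (successors {s3, s6}): φ is false.
  s1 (successors {s0, s1, s2, s6}): φ is false.
  s2 (successors {s0, s1, s6}): φ is false.
  s3 (successors {s0, s1, s4}): φ is true.
  s4 (successors {s2}): φ is false.
  s5 (successors ∅): φ is false.
  s6 (successors {s1}): φ is false.
For instance, at s6:
  At s6: ~r & <>s is false, <><>q is true, so (~r & <>s) & <><>q is false.
    At s6: ~r is false, <>s is false, so ~r & <>s is false.
      At s6: <>s requires s at some successor in {s1}.
        At s1: s is false.
      So <>s is false at s6.
    At s6: <><>q requires <>q at some successor in {s1}.
      <>q holds at s1, so <><>q is true at s6.
Satisfying worlds: {s3}

s3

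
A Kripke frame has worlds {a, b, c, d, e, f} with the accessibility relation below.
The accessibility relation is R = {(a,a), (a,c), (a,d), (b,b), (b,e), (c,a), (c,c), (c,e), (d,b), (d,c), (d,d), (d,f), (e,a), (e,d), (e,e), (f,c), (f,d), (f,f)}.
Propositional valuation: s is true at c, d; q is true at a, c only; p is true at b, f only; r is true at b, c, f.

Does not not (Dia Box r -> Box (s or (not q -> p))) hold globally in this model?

Yes

Let φ = not not (Dia Box r -> Box (s or (not q -> p))). Evaluate φ at each world:
  a (successors {a, c, d}): φ is true.
  b (successors {b, e}): φ is true.
  c (successors {a, c, e}): φ is true.
  d (successors {b, c, d, f}): φ is true.
  e (successors {a, d, e}): φ is true.
  f (successors {c, d, f}): φ is true.
For instance, at e:
  At e: not (Dia Box r -> Box (s or (not q -> p))) is false, so not not (Dia Box r -> Box (s or (not q -> p))) is true.
    At e: Dia Box r -> Box (s or (not q -> p)) is true, so not (Dia Box r -> Box (s or (not q -> p))) is false.
      At e: Dia Box r is false, Box (s or (not q -> p)) is false, so Dia Box r -> Box (s or (not q -> p)) is true.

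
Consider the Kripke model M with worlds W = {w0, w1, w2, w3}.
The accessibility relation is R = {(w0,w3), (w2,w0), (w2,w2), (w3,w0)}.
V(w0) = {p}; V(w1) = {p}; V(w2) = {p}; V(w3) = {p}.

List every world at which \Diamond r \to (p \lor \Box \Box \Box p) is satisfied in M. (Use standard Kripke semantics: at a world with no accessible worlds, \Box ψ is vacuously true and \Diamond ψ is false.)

Let φ = \Diamond r \to (p \lor \Box \Box \Box p). Evaluate φ at each world:
  w0 (successors {w3}): φ is true.
  w1 (successors ∅): φ is true.
  w2 (successors {w0, w2}): φ is true.
  w3 (successors {w0}): φ is true.
For instance, at w2:
  At w2: \Diamond r is false, p \lor \Box \Box \Box p is true, so \Diamond r \to (p \lor \Box \Box \Box p) is true.
    At w2: \Diamond r requires r at some successor in {w0, w2}.
      At w0: r is false.
      At w2: r is false.
    So \Diamond r is false at w2.
    At w2: p is true, \Box \Box \Box p is true, so p \lor \Box \Box \Box p is true.
      At w2: \Box \Box \Box p requires \Box \Box p at every successor {w0, w2}.
        At w0: \Box \Box p is true.
        At w2: \Box \Box p is true.
      So \Box \Box \Box p is true at w2.
Satisfying worlds: {w0, w1, w2, w3}

w0, w1, w2, w3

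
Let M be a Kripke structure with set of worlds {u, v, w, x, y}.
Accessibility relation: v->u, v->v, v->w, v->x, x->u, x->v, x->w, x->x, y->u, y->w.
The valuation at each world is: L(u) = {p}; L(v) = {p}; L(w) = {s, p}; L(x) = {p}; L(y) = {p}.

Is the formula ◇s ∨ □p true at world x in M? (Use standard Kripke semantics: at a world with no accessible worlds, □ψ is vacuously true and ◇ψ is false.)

Yes

At x: ◇s is true, □p is true, so ◇s ∨ □p is true.
  At x: ◇s requires s at some successor in {u, v, w, x}.
    s holds at w, so ◇s is true at x.
  At x: □p requires p at every successor {u, v, w, x}.
    At u: p is true.
    At v: p is true.
    At w: p is true.
    At x: p is true.
  So □p is true at x.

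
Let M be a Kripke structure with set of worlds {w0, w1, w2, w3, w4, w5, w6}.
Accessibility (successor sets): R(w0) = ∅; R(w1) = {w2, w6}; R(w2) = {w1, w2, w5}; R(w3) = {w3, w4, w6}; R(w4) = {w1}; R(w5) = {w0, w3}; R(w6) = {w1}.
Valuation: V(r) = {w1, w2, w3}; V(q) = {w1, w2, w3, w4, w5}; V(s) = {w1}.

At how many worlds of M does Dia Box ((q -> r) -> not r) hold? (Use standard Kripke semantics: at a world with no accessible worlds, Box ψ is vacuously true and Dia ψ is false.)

Let φ = Dia Box ((q -> r) -> not r). Evaluate φ at each world:
  w0 (successors ∅): φ is false.
  w1 (successors {w2, w6}): φ is false.
  w2 (successors {w1, w2, w5}): φ is false.
  w3 (successors {w3, w4, w6}): φ is false.
  w4 (successors {w1}): φ is false.
  w5 (successors {w0, w3}): φ is true.
  w6 (successors {w1}): φ is false.
For instance, at w6:
  At w6: Dia Box ((q -> r) -> not r) requires Box ((q -> r) -> not r) at some successor in {w1}.
    At w1: Box ((q -> r) -> not r) is false.
  So Dia Box ((q -> r) -> not r) is false at w6.
Satisfying worlds: {w5}

1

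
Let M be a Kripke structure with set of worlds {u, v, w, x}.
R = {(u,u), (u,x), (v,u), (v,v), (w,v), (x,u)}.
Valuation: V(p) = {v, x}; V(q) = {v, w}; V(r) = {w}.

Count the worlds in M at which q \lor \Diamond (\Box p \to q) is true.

Let φ = q \lor \Diamond (\Box p \to q). Evaluate φ at each world:
  u (successors {u, x}): φ is true.
  v (successors {u, v}): φ is true.
  w (successors {v}): φ is true.
  x (successors {u}): φ is true.
For instance, at x:
  At x: q is false, \Diamond (\Box p \to q) is true, so q \lor \Diamond (\Box p \to q) is true.
    At x: \Diamond (\Box p \to q) requires \Box p \to q at some successor in {u}.
      \Box p \to q holds at u, so \Diamond (\Box p \to q) is true at x.
Satisfying worlds: {u, v, w, x}

4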